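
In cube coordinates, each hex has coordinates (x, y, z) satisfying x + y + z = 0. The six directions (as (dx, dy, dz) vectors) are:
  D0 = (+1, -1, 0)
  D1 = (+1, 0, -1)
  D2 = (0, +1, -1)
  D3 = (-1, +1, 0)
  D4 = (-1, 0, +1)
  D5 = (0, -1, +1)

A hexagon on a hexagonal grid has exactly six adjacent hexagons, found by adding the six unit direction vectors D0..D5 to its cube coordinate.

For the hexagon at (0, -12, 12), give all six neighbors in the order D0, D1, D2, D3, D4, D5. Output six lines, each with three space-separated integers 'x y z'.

Center: (0, -12, 12). Add each direction:
  D0: (0, -12, 12) + (1, -1, 0) = (1, -13, 12)
  D1: (0, -12, 12) + (1, 0, -1) = (1, -12, 11)
  D2: (0, -12, 12) + (0, 1, -1) = (0, -11, 11)
  D3: (0, -12, 12) + (-1, 1, 0) = (-1, -11, 12)
  D4: (0, -12, 12) + (-1, 0, 1) = (-1, -12, 13)
  D5: (0, -12, 12) + (0, -1, 1) = (0, -13, 13)

Answer: 1 -13 12
1 -12 11
0 -11 11
-1 -11 12
-1 -12 13
0 -13 13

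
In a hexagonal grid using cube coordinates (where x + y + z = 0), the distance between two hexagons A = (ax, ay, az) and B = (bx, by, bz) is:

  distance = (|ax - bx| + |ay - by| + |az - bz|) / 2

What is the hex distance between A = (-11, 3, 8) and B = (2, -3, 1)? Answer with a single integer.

Answer: 13

Derivation:
|ax - bx| = |-11 - 2| = 13
|ay - by| = |3 - (-3)| = 6
|az - bz| = |8 - 1| = 7
distance = (13 + 6 + 7) / 2 = 26 / 2 = 13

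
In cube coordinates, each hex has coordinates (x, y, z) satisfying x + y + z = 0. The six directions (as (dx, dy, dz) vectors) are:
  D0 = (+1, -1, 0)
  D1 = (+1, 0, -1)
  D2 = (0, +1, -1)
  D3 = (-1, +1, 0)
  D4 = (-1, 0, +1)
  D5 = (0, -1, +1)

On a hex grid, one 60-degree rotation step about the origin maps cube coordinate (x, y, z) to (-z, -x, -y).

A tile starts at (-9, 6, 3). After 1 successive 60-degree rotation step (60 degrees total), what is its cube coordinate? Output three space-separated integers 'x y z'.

Answer: -3 9 -6

Derivation:
Start: (-9, 6, 3)
Step 1: (-9, 6, 3) -> (-(3), -(-9), -(6)) = (-3, 9, -6)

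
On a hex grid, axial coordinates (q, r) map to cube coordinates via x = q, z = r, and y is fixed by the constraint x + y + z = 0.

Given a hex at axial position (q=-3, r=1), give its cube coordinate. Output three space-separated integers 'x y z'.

x = q = -3
z = r = 1
y = -x - z = -(-3) - (1) = 2

Answer: -3 2 1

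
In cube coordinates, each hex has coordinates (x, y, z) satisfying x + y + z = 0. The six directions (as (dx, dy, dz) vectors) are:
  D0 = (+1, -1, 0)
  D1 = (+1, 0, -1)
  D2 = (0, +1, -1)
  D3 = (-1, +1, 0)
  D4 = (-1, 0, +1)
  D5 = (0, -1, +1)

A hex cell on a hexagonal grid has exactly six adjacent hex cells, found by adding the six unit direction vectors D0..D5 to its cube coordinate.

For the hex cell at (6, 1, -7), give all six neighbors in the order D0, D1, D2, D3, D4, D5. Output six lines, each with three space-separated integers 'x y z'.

Answer: 7 0 -7
7 1 -8
6 2 -8
5 2 -7
5 1 -6
6 0 -6

Derivation:
Center: (6, 1, -7). Add each direction:
  D0: (6, 1, -7) + (1, -1, 0) = (7, 0, -7)
  D1: (6, 1, -7) + (1, 0, -1) = (7, 1, -8)
  D2: (6, 1, -7) + (0, 1, -1) = (6, 2, -8)
  D3: (6, 1, -7) + (-1, 1, 0) = (5, 2, -7)
  D4: (6, 1, -7) + (-1, 0, 1) = (5, 1, -6)
  D5: (6, 1, -7) + (0, -1, 1) = (6, 0, -6)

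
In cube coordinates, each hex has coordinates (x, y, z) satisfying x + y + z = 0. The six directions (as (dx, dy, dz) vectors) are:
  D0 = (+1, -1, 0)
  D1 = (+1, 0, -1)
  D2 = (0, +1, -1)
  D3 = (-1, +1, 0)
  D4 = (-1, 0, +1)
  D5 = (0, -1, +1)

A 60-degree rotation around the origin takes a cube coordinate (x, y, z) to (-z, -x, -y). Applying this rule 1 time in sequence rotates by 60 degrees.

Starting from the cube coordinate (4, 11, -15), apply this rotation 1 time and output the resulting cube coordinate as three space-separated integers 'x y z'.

Answer: 15 -4 -11

Derivation:
Start: (4, 11, -15)
Step 1: (4, 11, -15) -> (-(-15), -(4), -(11)) = (15, -4, -11)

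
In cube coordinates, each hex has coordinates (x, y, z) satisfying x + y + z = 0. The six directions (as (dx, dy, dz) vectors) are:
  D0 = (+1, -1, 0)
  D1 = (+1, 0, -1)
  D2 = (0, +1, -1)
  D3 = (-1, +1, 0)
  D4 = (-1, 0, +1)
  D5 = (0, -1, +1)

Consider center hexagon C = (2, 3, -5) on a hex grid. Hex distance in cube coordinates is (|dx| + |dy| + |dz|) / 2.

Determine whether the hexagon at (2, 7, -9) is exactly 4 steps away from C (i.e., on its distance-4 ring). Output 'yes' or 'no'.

|px - cx| = |2 - 2| = 0
|py - cy| = |7 - 3| = 4
|pz - cz| = |-9 - (-5)| = 4
distance = (0+4+4)/2 = 8/2 = 4
radius = 4; distance == radius -> yes

Answer: yes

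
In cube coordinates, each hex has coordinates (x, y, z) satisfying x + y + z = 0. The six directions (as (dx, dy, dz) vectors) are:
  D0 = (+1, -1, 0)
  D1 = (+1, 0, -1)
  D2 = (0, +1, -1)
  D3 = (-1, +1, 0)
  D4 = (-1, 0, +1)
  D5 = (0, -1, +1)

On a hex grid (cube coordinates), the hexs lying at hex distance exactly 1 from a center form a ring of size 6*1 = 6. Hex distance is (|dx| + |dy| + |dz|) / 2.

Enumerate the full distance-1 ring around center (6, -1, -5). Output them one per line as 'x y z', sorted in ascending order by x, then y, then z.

Answer: 5 -1 -4
5 0 -5
6 -2 -4
6 0 -6
7 -2 -5
7 -1 -6

Derivation:
Walk ring at distance 1 from (6, -1, -5):
Start at center + D4*1 = (5, -1, -4)
  hex 0: (5, -1, -4)
  hex 1: (6, -2, -4)
  hex 2: (7, -2, -5)
  hex 3: (7, -1, -6)
  hex 4: (6, 0, -6)
  hex 5: (5, 0, -5)
Sorted: 6 hexes.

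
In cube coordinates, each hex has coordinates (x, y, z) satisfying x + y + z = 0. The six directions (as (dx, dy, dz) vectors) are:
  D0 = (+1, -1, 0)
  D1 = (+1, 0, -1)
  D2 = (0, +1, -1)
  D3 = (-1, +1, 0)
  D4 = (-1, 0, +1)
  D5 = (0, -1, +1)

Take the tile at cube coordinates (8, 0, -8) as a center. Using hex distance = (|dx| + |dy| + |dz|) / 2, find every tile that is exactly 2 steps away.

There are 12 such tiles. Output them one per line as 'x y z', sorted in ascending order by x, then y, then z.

Answer: 6 0 -6
6 1 -7
6 2 -8
7 -1 -6
7 2 -9
8 -2 -6
8 2 -10
9 -2 -7
9 1 -10
10 -2 -8
10 -1 -9
10 0 -10

Derivation:
Walk ring at distance 2 from (8, 0, -8):
Start at center + D4*2 = (6, 0, -6)
  hex 0: (6, 0, -6)
  hex 1: (7, -1, -6)
  hex 2: (8, -2, -6)
  hex 3: (9, -2, -7)
  hex 4: (10, -2, -8)
  hex 5: (10, -1, -9)
  hex 6: (10, 0, -10)
  hex 7: (9, 1, -10)
  hex 8: (8, 2, -10)
  hex 9: (7, 2, -9)
  hex 10: (6, 2, -8)
  hex 11: (6, 1, -7)
Sorted: 12 hexes.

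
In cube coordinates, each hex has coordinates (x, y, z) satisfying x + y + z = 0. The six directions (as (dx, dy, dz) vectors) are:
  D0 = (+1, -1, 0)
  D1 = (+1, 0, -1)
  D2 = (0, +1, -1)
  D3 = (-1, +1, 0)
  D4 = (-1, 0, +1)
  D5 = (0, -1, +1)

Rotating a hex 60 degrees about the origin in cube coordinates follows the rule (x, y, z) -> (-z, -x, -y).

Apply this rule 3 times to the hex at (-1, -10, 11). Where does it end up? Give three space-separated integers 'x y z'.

Answer: 1 10 -11

Derivation:
Start: (-1, -10, 11)
Step 1: (-1, -10, 11) -> (-(11), -(-1), -(-10)) = (-11, 1, 10)
Step 2: (-11, 1, 10) -> (-(10), -(-11), -(1)) = (-10, 11, -1)
Step 3: (-10, 11, -1) -> (-(-1), -(-10), -(11)) = (1, 10, -11)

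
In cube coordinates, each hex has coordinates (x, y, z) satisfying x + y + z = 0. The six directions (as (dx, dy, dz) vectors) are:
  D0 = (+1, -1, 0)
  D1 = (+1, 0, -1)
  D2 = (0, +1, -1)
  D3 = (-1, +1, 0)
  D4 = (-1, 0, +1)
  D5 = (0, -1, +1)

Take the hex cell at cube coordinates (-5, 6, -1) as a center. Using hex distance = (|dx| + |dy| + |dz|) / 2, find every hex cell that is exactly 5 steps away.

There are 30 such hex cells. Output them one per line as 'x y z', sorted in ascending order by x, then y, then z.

Walk ring at distance 5 from (-5, 6, -1):
Start at center + D4*5 = (-10, 6, 4)
  hex 0: (-10, 6, 4)
  hex 1: (-9, 5, 4)
  hex 2: (-8, 4, 4)
  hex 3: (-7, 3, 4)
  hex 4: (-6, 2, 4)
  hex 5: (-5, 1, 4)
  hex 6: (-4, 1, 3)
  hex 7: (-3, 1, 2)
  hex 8: (-2, 1, 1)
  hex 9: (-1, 1, 0)
  hex 10: (0, 1, -1)
  hex 11: (0, 2, -2)
  hex 12: (0, 3, -3)
  hex 13: (0, 4, -4)
  hex 14: (0, 5, -5)
  hex 15: (0, 6, -6)
  hex 16: (-1, 7, -6)
  hex 17: (-2, 8, -6)
  hex 18: (-3, 9, -6)
  hex 19: (-4, 10, -6)
  hex 20: (-5, 11, -6)
  hex 21: (-6, 11, -5)
  hex 22: (-7, 11, -4)
  hex 23: (-8, 11, -3)
  hex 24: (-9, 11, -2)
  hex 25: (-10, 11, -1)
  hex 26: (-10, 10, 0)
  hex 27: (-10, 9, 1)
  hex 28: (-10, 8, 2)
  hex 29: (-10, 7, 3)
Sorted: 30 hexes.

Answer: -10 6 4
-10 7 3
-10 8 2
-10 9 1
-10 10 0
-10 11 -1
-9 5 4
-9 11 -2
-8 4 4
-8 11 -3
-7 3 4
-7 11 -4
-6 2 4
-6 11 -5
-5 1 4
-5 11 -6
-4 1 3
-4 10 -6
-3 1 2
-3 9 -6
-2 1 1
-2 8 -6
-1 1 0
-1 7 -6
0 1 -1
0 2 -2
0 3 -3
0 4 -4
0 5 -5
0 6 -6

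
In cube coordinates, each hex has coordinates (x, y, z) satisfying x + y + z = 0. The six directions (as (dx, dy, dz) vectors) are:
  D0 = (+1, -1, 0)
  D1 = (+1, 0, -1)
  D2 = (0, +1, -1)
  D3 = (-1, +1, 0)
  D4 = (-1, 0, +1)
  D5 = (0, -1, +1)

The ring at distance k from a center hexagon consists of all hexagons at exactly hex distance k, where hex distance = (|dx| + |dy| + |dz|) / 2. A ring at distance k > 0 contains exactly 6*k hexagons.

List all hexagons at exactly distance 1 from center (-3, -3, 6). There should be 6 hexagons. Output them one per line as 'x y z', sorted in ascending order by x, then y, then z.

Walk ring at distance 1 from (-3, -3, 6):
Start at center + D4*1 = (-4, -3, 7)
  hex 0: (-4, -3, 7)
  hex 1: (-3, -4, 7)
  hex 2: (-2, -4, 6)
  hex 3: (-2, -3, 5)
  hex 4: (-3, -2, 5)
  hex 5: (-4, -2, 6)
Sorted: 6 hexes.

Answer: -4 -3 7
-4 -2 6
-3 -4 7
-3 -2 5
-2 -4 6
-2 -3 5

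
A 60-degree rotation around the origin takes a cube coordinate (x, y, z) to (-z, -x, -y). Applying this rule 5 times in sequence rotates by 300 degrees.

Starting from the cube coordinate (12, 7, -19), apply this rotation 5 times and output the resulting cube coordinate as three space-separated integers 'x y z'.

Answer: -7 19 -12

Derivation:
Start: (12, 7, -19)
Step 1: (12, 7, -19) -> (-(-19), -(12), -(7)) = (19, -12, -7)
Step 2: (19, -12, -7) -> (-(-7), -(19), -(-12)) = (7, -19, 12)
Step 3: (7, -19, 12) -> (-(12), -(7), -(-19)) = (-12, -7, 19)
Step 4: (-12, -7, 19) -> (-(19), -(-12), -(-7)) = (-19, 12, 7)
Step 5: (-19, 12, 7) -> (-(7), -(-19), -(12)) = (-7, 19, -12)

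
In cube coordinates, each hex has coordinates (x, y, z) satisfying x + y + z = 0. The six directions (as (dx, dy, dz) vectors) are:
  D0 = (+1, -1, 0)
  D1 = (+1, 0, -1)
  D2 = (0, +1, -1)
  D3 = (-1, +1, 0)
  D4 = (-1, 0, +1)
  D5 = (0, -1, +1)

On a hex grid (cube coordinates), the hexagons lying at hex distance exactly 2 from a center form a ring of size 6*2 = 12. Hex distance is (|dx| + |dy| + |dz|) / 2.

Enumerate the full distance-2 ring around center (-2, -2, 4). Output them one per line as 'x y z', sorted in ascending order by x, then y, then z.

Walk ring at distance 2 from (-2, -2, 4):
Start at center + D4*2 = (-4, -2, 6)
  hex 0: (-4, -2, 6)
  hex 1: (-3, -3, 6)
  hex 2: (-2, -4, 6)
  hex 3: (-1, -4, 5)
  hex 4: (0, -4, 4)
  hex 5: (0, -3, 3)
  hex 6: (0, -2, 2)
  hex 7: (-1, -1, 2)
  hex 8: (-2, 0, 2)
  hex 9: (-3, 0, 3)
  hex 10: (-4, 0, 4)
  hex 11: (-4, -1, 5)
Sorted: 12 hexes.

Answer: -4 -2 6
-4 -1 5
-4 0 4
-3 -3 6
-3 0 3
-2 -4 6
-2 0 2
-1 -4 5
-1 -1 2
0 -4 4
0 -3 3
0 -2 2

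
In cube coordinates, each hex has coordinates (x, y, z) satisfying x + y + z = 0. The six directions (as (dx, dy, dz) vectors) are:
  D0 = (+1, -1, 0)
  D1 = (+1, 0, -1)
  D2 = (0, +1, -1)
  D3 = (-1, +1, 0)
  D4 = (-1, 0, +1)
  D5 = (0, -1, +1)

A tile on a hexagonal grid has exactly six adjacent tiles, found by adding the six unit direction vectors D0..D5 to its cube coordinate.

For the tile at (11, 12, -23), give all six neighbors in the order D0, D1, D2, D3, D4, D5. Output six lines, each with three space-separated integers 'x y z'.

Center: (11, 12, -23). Add each direction:
  D0: (11, 12, -23) + (1, -1, 0) = (12, 11, -23)
  D1: (11, 12, -23) + (1, 0, -1) = (12, 12, -24)
  D2: (11, 12, -23) + (0, 1, -1) = (11, 13, -24)
  D3: (11, 12, -23) + (-1, 1, 0) = (10, 13, -23)
  D4: (11, 12, -23) + (-1, 0, 1) = (10, 12, -22)
  D5: (11, 12, -23) + (0, -1, 1) = (11, 11, -22)

Answer: 12 11 -23
12 12 -24
11 13 -24
10 13 -23
10 12 -22
11 11 -22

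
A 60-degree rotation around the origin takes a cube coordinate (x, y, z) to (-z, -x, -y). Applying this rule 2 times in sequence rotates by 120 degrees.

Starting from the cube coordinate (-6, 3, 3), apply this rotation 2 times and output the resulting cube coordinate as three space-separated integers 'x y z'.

Start: (-6, 3, 3)
Step 1: (-6, 3, 3) -> (-(3), -(-6), -(3)) = (-3, 6, -3)
Step 2: (-3, 6, -3) -> (-(-3), -(-3), -(6)) = (3, 3, -6)

Answer: 3 3 -6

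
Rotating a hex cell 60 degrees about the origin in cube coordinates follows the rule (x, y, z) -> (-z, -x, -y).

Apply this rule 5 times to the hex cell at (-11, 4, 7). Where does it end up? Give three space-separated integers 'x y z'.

Answer: -4 -7 11

Derivation:
Start: (-11, 4, 7)
Step 1: (-11, 4, 7) -> (-(7), -(-11), -(4)) = (-7, 11, -4)
Step 2: (-7, 11, -4) -> (-(-4), -(-7), -(11)) = (4, 7, -11)
Step 3: (4, 7, -11) -> (-(-11), -(4), -(7)) = (11, -4, -7)
Step 4: (11, -4, -7) -> (-(-7), -(11), -(-4)) = (7, -11, 4)
Step 5: (7, -11, 4) -> (-(4), -(7), -(-11)) = (-4, -7, 11)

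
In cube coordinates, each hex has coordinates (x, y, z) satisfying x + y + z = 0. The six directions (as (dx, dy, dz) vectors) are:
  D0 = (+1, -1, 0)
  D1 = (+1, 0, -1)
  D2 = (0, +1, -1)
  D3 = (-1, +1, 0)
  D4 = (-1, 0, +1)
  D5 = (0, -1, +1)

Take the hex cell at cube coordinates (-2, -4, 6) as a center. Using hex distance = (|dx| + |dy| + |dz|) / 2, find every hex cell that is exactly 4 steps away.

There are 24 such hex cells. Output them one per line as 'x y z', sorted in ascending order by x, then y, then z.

Answer: -6 -4 10
-6 -3 9
-6 -2 8
-6 -1 7
-6 0 6
-5 -5 10
-5 0 5
-4 -6 10
-4 0 4
-3 -7 10
-3 0 3
-2 -8 10
-2 0 2
-1 -8 9
-1 -1 2
0 -8 8
0 -2 2
1 -8 7
1 -3 2
2 -8 6
2 -7 5
2 -6 4
2 -5 3
2 -4 2

Derivation:
Walk ring at distance 4 from (-2, -4, 6):
Start at center + D4*4 = (-6, -4, 10)
  hex 0: (-6, -4, 10)
  hex 1: (-5, -5, 10)
  hex 2: (-4, -6, 10)
  hex 3: (-3, -7, 10)
  hex 4: (-2, -8, 10)
  hex 5: (-1, -8, 9)
  hex 6: (0, -8, 8)
  hex 7: (1, -8, 7)
  hex 8: (2, -8, 6)
  hex 9: (2, -7, 5)
  hex 10: (2, -6, 4)
  hex 11: (2, -5, 3)
  hex 12: (2, -4, 2)
  hex 13: (1, -3, 2)
  hex 14: (0, -2, 2)
  hex 15: (-1, -1, 2)
  hex 16: (-2, 0, 2)
  hex 17: (-3, 0, 3)
  hex 18: (-4, 0, 4)
  hex 19: (-5, 0, 5)
  hex 20: (-6, 0, 6)
  hex 21: (-6, -1, 7)
  hex 22: (-6, -2, 8)
  hex 23: (-6, -3, 9)
Sorted: 24 hexes.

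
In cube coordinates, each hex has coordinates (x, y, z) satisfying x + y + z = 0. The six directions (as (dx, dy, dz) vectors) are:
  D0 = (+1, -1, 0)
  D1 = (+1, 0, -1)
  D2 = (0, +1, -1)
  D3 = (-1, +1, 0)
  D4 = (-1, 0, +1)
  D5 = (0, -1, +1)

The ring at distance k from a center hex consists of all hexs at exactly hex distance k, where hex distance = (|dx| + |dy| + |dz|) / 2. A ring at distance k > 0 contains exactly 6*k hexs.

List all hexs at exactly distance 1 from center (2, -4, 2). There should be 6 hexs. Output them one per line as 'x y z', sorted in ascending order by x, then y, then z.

Answer: 1 -4 3
1 -3 2
2 -5 3
2 -3 1
3 -5 2
3 -4 1

Derivation:
Walk ring at distance 1 from (2, -4, 2):
Start at center + D4*1 = (1, -4, 3)
  hex 0: (1, -4, 3)
  hex 1: (2, -5, 3)
  hex 2: (3, -5, 2)
  hex 3: (3, -4, 1)
  hex 4: (2, -3, 1)
  hex 5: (1, -3, 2)
Sorted: 6 hexes.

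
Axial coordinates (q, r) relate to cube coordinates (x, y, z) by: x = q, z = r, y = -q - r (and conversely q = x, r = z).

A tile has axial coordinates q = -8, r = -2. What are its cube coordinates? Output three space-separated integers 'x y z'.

x = q = -8
z = r = -2
y = -x - z = -(-8) - (-2) = 10

Answer: -8 10 -2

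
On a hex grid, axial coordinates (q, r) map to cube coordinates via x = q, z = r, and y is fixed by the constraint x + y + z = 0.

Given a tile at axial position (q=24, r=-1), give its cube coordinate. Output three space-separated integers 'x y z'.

x = q = 24
z = r = -1
y = -x - z = -(24) - (-1) = -23

Answer: 24 -23 -1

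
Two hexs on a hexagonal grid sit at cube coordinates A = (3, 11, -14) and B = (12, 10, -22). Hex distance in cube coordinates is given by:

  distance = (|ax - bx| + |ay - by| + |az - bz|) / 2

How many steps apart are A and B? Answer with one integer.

Answer: 9

Derivation:
|ax - bx| = |3 - 12| = 9
|ay - by| = |11 - 10| = 1
|az - bz| = |-14 - (-22)| = 8
distance = (9 + 1 + 8) / 2 = 18 / 2 = 9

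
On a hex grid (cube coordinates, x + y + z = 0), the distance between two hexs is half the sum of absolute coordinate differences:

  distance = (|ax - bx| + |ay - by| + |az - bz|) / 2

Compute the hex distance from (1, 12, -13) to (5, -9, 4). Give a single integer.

|ax - bx| = |1 - 5| = 4
|ay - by| = |12 - (-9)| = 21
|az - bz| = |-13 - 4| = 17
distance = (4 + 21 + 17) / 2 = 42 / 2 = 21

Answer: 21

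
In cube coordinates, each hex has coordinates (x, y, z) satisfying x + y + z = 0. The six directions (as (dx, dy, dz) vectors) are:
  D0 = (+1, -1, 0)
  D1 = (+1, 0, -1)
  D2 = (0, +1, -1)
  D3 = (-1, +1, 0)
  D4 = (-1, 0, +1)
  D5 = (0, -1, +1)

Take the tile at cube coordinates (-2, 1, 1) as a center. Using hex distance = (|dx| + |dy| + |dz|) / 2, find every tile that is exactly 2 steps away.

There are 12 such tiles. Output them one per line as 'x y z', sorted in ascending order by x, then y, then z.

Answer: -4 1 3
-4 2 2
-4 3 1
-3 0 3
-3 3 0
-2 -1 3
-2 3 -1
-1 -1 2
-1 2 -1
0 -1 1
0 0 0
0 1 -1

Derivation:
Walk ring at distance 2 from (-2, 1, 1):
Start at center + D4*2 = (-4, 1, 3)
  hex 0: (-4, 1, 3)
  hex 1: (-3, 0, 3)
  hex 2: (-2, -1, 3)
  hex 3: (-1, -1, 2)
  hex 4: (0, -1, 1)
  hex 5: (0, 0, 0)
  hex 6: (0, 1, -1)
  hex 7: (-1, 2, -1)
  hex 8: (-2, 3, -1)
  hex 9: (-3, 3, 0)
  hex 10: (-4, 3, 1)
  hex 11: (-4, 2, 2)
Sorted: 12 hexes.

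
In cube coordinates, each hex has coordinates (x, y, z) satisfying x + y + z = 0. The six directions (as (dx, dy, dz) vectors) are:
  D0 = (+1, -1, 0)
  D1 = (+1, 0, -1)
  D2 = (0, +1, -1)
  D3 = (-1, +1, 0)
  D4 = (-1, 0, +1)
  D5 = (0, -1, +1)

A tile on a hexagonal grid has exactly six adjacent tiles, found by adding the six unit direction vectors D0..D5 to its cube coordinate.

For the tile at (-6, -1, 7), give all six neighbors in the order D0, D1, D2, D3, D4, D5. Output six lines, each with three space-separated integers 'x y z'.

Answer: -5 -2 7
-5 -1 6
-6 0 6
-7 0 7
-7 -1 8
-6 -2 8

Derivation:
Center: (-6, -1, 7). Add each direction:
  D0: (-6, -1, 7) + (1, -1, 0) = (-5, -2, 7)
  D1: (-6, -1, 7) + (1, 0, -1) = (-5, -1, 6)
  D2: (-6, -1, 7) + (0, 1, -1) = (-6, 0, 6)
  D3: (-6, -1, 7) + (-1, 1, 0) = (-7, 0, 7)
  D4: (-6, -1, 7) + (-1, 0, 1) = (-7, -1, 8)
  D5: (-6, -1, 7) + (0, -1, 1) = (-6, -2, 8)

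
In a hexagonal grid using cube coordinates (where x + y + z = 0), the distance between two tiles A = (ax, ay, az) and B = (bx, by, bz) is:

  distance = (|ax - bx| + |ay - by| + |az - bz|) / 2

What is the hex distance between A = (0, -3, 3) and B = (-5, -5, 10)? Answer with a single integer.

Answer: 7

Derivation:
|ax - bx| = |0 - (-5)| = 5
|ay - by| = |-3 - (-5)| = 2
|az - bz| = |3 - 10| = 7
distance = (5 + 2 + 7) / 2 = 14 / 2 = 7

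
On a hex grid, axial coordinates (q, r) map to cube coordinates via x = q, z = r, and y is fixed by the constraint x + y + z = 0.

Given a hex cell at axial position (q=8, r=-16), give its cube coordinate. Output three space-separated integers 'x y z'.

Answer: 8 8 -16

Derivation:
x = q = 8
z = r = -16
y = -x - z = -(8) - (-16) = 8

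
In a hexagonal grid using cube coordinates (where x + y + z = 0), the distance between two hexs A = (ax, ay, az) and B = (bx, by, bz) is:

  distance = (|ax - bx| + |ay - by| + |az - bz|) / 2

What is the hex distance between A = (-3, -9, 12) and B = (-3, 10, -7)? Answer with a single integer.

|ax - bx| = |-3 - (-3)| = 0
|ay - by| = |-9 - 10| = 19
|az - bz| = |12 - (-7)| = 19
distance = (0 + 19 + 19) / 2 = 38 / 2 = 19

Answer: 19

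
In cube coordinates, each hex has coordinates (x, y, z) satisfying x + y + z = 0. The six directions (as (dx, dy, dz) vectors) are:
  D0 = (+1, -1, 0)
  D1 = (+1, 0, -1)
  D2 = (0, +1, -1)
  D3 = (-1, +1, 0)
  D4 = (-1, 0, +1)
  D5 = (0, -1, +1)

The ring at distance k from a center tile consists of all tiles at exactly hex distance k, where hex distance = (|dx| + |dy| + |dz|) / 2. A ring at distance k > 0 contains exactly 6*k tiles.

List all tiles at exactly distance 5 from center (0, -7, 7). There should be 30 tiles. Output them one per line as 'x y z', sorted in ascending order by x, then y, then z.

Walk ring at distance 5 from (0, -7, 7):
Start at center + D4*5 = (-5, -7, 12)
  hex 0: (-5, -7, 12)
  hex 1: (-4, -8, 12)
  hex 2: (-3, -9, 12)
  hex 3: (-2, -10, 12)
  hex 4: (-1, -11, 12)
  hex 5: (0, -12, 12)
  hex 6: (1, -12, 11)
  hex 7: (2, -12, 10)
  hex 8: (3, -12, 9)
  hex 9: (4, -12, 8)
  hex 10: (5, -12, 7)
  hex 11: (5, -11, 6)
  hex 12: (5, -10, 5)
  hex 13: (5, -9, 4)
  hex 14: (5, -8, 3)
  hex 15: (5, -7, 2)
  hex 16: (4, -6, 2)
  hex 17: (3, -5, 2)
  hex 18: (2, -4, 2)
  hex 19: (1, -3, 2)
  hex 20: (0, -2, 2)
  hex 21: (-1, -2, 3)
  hex 22: (-2, -2, 4)
  hex 23: (-3, -2, 5)
  hex 24: (-4, -2, 6)
  hex 25: (-5, -2, 7)
  hex 26: (-5, -3, 8)
  hex 27: (-5, -4, 9)
  hex 28: (-5, -5, 10)
  hex 29: (-5, -6, 11)
Sorted: 30 hexes.

Answer: -5 -7 12
-5 -6 11
-5 -5 10
-5 -4 9
-5 -3 8
-5 -2 7
-4 -8 12
-4 -2 6
-3 -9 12
-3 -2 5
-2 -10 12
-2 -2 4
-1 -11 12
-1 -2 3
0 -12 12
0 -2 2
1 -12 11
1 -3 2
2 -12 10
2 -4 2
3 -12 9
3 -5 2
4 -12 8
4 -6 2
5 -12 7
5 -11 6
5 -10 5
5 -9 4
5 -8 3
5 -7 2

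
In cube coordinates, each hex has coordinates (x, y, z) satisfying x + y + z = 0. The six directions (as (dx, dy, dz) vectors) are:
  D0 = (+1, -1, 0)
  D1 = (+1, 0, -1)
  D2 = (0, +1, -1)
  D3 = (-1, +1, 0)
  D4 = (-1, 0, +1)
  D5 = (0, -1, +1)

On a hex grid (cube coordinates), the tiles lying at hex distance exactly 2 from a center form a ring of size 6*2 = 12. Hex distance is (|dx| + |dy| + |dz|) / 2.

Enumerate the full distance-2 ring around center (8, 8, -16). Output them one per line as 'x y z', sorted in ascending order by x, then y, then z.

Answer: 6 8 -14
6 9 -15
6 10 -16
7 7 -14
7 10 -17
8 6 -14
8 10 -18
9 6 -15
9 9 -18
10 6 -16
10 7 -17
10 8 -18

Derivation:
Walk ring at distance 2 from (8, 8, -16):
Start at center + D4*2 = (6, 8, -14)
  hex 0: (6, 8, -14)
  hex 1: (7, 7, -14)
  hex 2: (8, 6, -14)
  hex 3: (9, 6, -15)
  hex 4: (10, 6, -16)
  hex 5: (10, 7, -17)
  hex 6: (10, 8, -18)
  hex 7: (9, 9, -18)
  hex 8: (8, 10, -18)
  hex 9: (7, 10, -17)
  hex 10: (6, 10, -16)
  hex 11: (6, 9, -15)
Sorted: 12 hexes.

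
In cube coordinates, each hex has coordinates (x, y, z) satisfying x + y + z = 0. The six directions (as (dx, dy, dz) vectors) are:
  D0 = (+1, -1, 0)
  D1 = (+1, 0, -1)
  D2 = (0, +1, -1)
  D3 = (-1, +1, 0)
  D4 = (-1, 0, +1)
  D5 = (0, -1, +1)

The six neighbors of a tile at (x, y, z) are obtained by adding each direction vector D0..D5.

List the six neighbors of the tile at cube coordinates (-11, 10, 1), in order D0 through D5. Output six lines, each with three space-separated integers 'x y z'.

Center: (-11, 10, 1). Add each direction:
  D0: (-11, 10, 1) + (1, -1, 0) = (-10, 9, 1)
  D1: (-11, 10, 1) + (1, 0, -1) = (-10, 10, 0)
  D2: (-11, 10, 1) + (0, 1, -1) = (-11, 11, 0)
  D3: (-11, 10, 1) + (-1, 1, 0) = (-12, 11, 1)
  D4: (-11, 10, 1) + (-1, 0, 1) = (-12, 10, 2)
  D5: (-11, 10, 1) + (0, -1, 1) = (-11, 9, 2)

Answer: -10 9 1
-10 10 0
-11 11 0
-12 11 1
-12 10 2
-11 9 2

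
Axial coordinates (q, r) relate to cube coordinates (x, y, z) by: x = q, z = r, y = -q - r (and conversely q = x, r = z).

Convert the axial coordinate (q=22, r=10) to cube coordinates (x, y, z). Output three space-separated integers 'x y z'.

Answer: 22 -32 10

Derivation:
x = q = 22
z = r = 10
y = -x - z = -(22) - (10) = -32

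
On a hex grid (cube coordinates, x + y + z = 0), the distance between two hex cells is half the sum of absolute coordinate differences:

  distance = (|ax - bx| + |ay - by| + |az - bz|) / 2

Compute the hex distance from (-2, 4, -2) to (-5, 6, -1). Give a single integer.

|ax - bx| = |-2 - (-5)| = 3
|ay - by| = |4 - 6| = 2
|az - bz| = |-2 - (-1)| = 1
distance = (3 + 2 + 1) / 2 = 6 / 2 = 3

Answer: 3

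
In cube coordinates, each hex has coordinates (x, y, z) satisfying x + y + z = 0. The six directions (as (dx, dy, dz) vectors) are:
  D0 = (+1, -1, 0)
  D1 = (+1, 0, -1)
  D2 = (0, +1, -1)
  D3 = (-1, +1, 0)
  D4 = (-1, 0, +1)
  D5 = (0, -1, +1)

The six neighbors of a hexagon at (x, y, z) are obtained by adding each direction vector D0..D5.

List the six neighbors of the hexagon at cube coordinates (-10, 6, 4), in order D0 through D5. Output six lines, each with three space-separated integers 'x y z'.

Answer: -9 5 4
-9 6 3
-10 7 3
-11 7 4
-11 6 5
-10 5 5

Derivation:
Center: (-10, 6, 4). Add each direction:
  D0: (-10, 6, 4) + (1, -1, 0) = (-9, 5, 4)
  D1: (-10, 6, 4) + (1, 0, -1) = (-9, 6, 3)
  D2: (-10, 6, 4) + (0, 1, -1) = (-10, 7, 3)
  D3: (-10, 6, 4) + (-1, 1, 0) = (-11, 7, 4)
  D4: (-10, 6, 4) + (-1, 0, 1) = (-11, 6, 5)
  D5: (-10, 6, 4) + (0, -1, 1) = (-10, 5, 5)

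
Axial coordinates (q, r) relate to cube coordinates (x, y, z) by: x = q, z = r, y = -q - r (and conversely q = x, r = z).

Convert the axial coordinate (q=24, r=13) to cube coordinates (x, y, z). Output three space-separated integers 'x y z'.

x = q = 24
z = r = 13
y = -x - z = -(24) - (13) = -37

Answer: 24 -37 13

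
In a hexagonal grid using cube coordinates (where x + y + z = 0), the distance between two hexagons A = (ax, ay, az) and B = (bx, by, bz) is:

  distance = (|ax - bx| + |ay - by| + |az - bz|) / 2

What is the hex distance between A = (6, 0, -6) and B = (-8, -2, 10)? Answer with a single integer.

Answer: 16

Derivation:
|ax - bx| = |6 - (-8)| = 14
|ay - by| = |0 - (-2)| = 2
|az - bz| = |-6 - 10| = 16
distance = (14 + 2 + 16) / 2 = 32 / 2 = 16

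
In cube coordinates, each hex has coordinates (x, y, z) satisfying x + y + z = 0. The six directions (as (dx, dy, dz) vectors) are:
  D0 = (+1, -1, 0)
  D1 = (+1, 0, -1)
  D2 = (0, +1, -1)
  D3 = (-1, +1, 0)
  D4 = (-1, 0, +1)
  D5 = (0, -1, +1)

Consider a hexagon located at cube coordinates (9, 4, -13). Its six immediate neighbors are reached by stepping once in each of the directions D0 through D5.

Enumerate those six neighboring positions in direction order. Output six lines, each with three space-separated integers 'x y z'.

Answer: 10 3 -13
10 4 -14
9 5 -14
8 5 -13
8 4 -12
9 3 -12

Derivation:
Center: (9, 4, -13). Add each direction:
  D0: (9, 4, -13) + (1, -1, 0) = (10, 3, -13)
  D1: (9, 4, -13) + (1, 0, -1) = (10, 4, -14)
  D2: (9, 4, -13) + (0, 1, -1) = (9, 5, -14)
  D3: (9, 4, -13) + (-1, 1, 0) = (8, 5, -13)
  D4: (9, 4, -13) + (-1, 0, 1) = (8, 4, -12)
  D5: (9, 4, -13) + (0, -1, 1) = (9, 3, -12)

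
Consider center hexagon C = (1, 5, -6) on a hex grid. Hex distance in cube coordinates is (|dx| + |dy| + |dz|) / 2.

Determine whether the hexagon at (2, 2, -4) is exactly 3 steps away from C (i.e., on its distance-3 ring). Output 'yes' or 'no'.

|px - cx| = |2 - 1| = 1
|py - cy| = |2 - 5| = 3
|pz - cz| = |-4 - (-6)| = 2
distance = (1+3+2)/2 = 6/2 = 3
radius = 3; distance == radius -> yes

Answer: yes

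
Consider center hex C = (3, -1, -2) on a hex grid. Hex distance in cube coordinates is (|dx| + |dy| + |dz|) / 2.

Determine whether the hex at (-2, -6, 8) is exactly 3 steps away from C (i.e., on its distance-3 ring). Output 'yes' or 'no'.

Answer: no

Derivation:
|px - cx| = |-2 - 3| = 5
|py - cy| = |-6 - (-1)| = 5
|pz - cz| = |8 - (-2)| = 10
distance = (5+5+10)/2 = 20/2 = 10
radius = 3; distance != radius -> no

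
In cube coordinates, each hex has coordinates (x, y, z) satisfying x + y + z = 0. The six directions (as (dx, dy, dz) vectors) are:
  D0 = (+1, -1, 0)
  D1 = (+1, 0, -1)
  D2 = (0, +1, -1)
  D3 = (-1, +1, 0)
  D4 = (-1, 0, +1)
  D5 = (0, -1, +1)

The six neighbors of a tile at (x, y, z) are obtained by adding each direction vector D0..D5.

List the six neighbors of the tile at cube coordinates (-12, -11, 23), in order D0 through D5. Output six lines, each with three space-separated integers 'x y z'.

Answer: -11 -12 23
-11 -11 22
-12 -10 22
-13 -10 23
-13 -11 24
-12 -12 24

Derivation:
Center: (-12, -11, 23). Add each direction:
  D0: (-12, -11, 23) + (1, -1, 0) = (-11, -12, 23)
  D1: (-12, -11, 23) + (1, 0, -1) = (-11, -11, 22)
  D2: (-12, -11, 23) + (0, 1, -1) = (-12, -10, 22)
  D3: (-12, -11, 23) + (-1, 1, 0) = (-13, -10, 23)
  D4: (-12, -11, 23) + (-1, 0, 1) = (-13, -11, 24)
  D5: (-12, -11, 23) + (0, -1, 1) = (-12, -12, 24)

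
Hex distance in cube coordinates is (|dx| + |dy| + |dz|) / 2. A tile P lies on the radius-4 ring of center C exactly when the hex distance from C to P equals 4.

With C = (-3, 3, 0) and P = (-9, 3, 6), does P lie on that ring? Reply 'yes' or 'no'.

Answer: no

Derivation:
|px - cx| = |-9 - (-3)| = 6
|py - cy| = |3 - 3| = 0
|pz - cz| = |6 - 0| = 6
distance = (6+0+6)/2 = 12/2 = 6
radius = 4; distance != radius -> no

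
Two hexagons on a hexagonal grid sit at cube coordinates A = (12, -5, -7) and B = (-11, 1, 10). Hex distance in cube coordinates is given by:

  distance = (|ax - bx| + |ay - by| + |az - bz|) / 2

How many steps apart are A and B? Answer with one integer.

|ax - bx| = |12 - (-11)| = 23
|ay - by| = |-5 - 1| = 6
|az - bz| = |-7 - 10| = 17
distance = (23 + 6 + 17) / 2 = 46 / 2 = 23

Answer: 23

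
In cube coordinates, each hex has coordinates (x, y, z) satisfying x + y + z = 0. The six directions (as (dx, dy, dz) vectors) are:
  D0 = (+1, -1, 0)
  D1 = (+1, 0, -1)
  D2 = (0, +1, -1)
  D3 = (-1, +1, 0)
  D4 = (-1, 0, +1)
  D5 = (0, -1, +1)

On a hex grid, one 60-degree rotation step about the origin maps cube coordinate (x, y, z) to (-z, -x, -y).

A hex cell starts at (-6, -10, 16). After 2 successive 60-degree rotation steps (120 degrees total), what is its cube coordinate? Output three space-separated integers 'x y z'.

Start: (-6, -10, 16)
Step 1: (-6, -10, 16) -> (-(16), -(-6), -(-10)) = (-16, 6, 10)
Step 2: (-16, 6, 10) -> (-(10), -(-16), -(6)) = (-10, 16, -6)

Answer: -10 16 -6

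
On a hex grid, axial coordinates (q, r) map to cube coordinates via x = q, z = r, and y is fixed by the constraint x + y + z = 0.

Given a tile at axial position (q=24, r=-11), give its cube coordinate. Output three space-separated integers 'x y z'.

Answer: 24 -13 -11

Derivation:
x = q = 24
z = r = -11
y = -x - z = -(24) - (-11) = -13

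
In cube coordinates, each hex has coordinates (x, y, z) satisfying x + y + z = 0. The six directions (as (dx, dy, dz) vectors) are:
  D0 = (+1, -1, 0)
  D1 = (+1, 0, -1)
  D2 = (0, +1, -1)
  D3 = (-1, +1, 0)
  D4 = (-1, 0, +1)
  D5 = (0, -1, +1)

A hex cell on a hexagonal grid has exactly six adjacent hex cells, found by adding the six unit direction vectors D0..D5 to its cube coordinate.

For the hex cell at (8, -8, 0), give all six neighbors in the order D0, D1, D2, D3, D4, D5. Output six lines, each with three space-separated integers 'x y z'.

Answer: 9 -9 0
9 -8 -1
8 -7 -1
7 -7 0
7 -8 1
8 -9 1

Derivation:
Center: (8, -8, 0). Add each direction:
  D0: (8, -8, 0) + (1, -1, 0) = (9, -9, 0)
  D1: (8, -8, 0) + (1, 0, -1) = (9, -8, -1)
  D2: (8, -8, 0) + (0, 1, -1) = (8, -7, -1)
  D3: (8, -8, 0) + (-1, 1, 0) = (7, -7, 0)
  D4: (8, -8, 0) + (-1, 0, 1) = (7, -8, 1)
  D5: (8, -8, 0) + (0, -1, 1) = (8, -9, 1)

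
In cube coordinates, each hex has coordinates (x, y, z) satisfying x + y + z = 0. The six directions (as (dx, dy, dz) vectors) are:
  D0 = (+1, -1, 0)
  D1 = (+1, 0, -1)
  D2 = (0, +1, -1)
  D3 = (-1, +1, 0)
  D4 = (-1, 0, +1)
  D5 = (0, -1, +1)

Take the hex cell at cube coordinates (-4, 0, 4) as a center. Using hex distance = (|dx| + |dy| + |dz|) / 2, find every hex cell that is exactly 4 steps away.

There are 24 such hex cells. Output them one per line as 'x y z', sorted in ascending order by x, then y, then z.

Walk ring at distance 4 from (-4, 0, 4):
Start at center + D4*4 = (-8, 0, 8)
  hex 0: (-8, 0, 8)
  hex 1: (-7, -1, 8)
  hex 2: (-6, -2, 8)
  hex 3: (-5, -3, 8)
  hex 4: (-4, -4, 8)
  hex 5: (-3, -4, 7)
  hex 6: (-2, -4, 6)
  hex 7: (-1, -4, 5)
  hex 8: (0, -4, 4)
  hex 9: (0, -3, 3)
  hex 10: (0, -2, 2)
  hex 11: (0, -1, 1)
  hex 12: (0, 0, 0)
  hex 13: (-1, 1, 0)
  hex 14: (-2, 2, 0)
  hex 15: (-3, 3, 0)
  hex 16: (-4, 4, 0)
  hex 17: (-5, 4, 1)
  hex 18: (-6, 4, 2)
  hex 19: (-7, 4, 3)
  hex 20: (-8, 4, 4)
  hex 21: (-8, 3, 5)
  hex 22: (-8, 2, 6)
  hex 23: (-8, 1, 7)
Sorted: 24 hexes.

Answer: -8 0 8
-8 1 7
-8 2 6
-8 3 5
-8 4 4
-7 -1 8
-7 4 3
-6 -2 8
-6 4 2
-5 -3 8
-5 4 1
-4 -4 8
-4 4 0
-3 -4 7
-3 3 0
-2 -4 6
-2 2 0
-1 -4 5
-1 1 0
0 -4 4
0 -3 3
0 -2 2
0 -1 1
0 0 0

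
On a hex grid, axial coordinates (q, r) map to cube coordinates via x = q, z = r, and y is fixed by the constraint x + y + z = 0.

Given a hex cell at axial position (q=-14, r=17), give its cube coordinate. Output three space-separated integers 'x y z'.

x = q = -14
z = r = 17
y = -x - z = -(-14) - (17) = -3

Answer: -14 -3 17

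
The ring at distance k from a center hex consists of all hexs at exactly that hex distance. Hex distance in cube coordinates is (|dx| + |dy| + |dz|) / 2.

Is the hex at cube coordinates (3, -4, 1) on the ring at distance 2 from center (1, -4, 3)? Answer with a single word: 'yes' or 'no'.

Answer: yes

Derivation:
|px - cx| = |3 - 1| = 2
|py - cy| = |-4 - (-4)| = 0
|pz - cz| = |1 - 3| = 2
distance = (2+0+2)/2 = 4/2 = 2
radius = 2; distance == radius -> yes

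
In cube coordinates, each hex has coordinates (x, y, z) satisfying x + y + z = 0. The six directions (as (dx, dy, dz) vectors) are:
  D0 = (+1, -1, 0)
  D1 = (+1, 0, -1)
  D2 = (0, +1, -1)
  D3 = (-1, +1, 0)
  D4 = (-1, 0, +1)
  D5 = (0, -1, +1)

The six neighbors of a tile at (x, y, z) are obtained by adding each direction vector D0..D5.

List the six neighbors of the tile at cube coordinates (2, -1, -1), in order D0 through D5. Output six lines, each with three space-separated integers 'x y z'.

Center: (2, -1, -1). Add each direction:
  D0: (2, -1, -1) + (1, -1, 0) = (3, -2, -1)
  D1: (2, -1, -1) + (1, 0, -1) = (3, -1, -2)
  D2: (2, -1, -1) + (0, 1, -1) = (2, 0, -2)
  D3: (2, -1, -1) + (-1, 1, 0) = (1, 0, -1)
  D4: (2, -1, -1) + (-1, 0, 1) = (1, -1, 0)
  D5: (2, -1, -1) + (0, -1, 1) = (2, -2, 0)

Answer: 3 -2 -1
3 -1 -2
2 0 -2
1 0 -1
1 -1 0
2 -2 0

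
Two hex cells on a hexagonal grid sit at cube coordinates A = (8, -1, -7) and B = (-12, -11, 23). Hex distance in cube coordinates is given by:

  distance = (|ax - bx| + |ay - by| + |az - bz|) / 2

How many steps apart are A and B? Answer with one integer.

Answer: 30

Derivation:
|ax - bx| = |8 - (-12)| = 20
|ay - by| = |-1 - (-11)| = 10
|az - bz| = |-7 - 23| = 30
distance = (20 + 10 + 30) / 2 = 60 / 2 = 30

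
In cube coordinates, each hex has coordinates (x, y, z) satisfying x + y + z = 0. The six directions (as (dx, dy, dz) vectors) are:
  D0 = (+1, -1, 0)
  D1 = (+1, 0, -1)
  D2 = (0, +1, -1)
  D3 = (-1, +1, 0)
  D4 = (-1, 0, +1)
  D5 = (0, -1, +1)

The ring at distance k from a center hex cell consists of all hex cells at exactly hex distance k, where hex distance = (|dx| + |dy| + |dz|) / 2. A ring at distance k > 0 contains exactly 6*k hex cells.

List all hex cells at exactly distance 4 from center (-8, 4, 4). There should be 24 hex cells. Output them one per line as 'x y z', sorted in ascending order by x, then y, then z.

Answer: -12 4 8
-12 5 7
-12 6 6
-12 7 5
-12 8 4
-11 3 8
-11 8 3
-10 2 8
-10 8 2
-9 1 8
-9 8 1
-8 0 8
-8 8 0
-7 0 7
-7 7 0
-6 0 6
-6 6 0
-5 0 5
-5 5 0
-4 0 4
-4 1 3
-4 2 2
-4 3 1
-4 4 0

Derivation:
Walk ring at distance 4 from (-8, 4, 4):
Start at center + D4*4 = (-12, 4, 8)
  hex 0: (-12, 4, 8)
  hex 1: (-11, 3, 8)
  hex 2: (-10, 2, 8)
  hex 3: (-9, 1, 8)
  hex 4: (-8, 0, 8)
  hex 5: (-7, 0, 7)
  hex 6: (-6, 0, 6)
  hex 7: (-5, 0, 5)
  hex 8: (-4, 0, 4)
  hex 9: (-4, 1, 3)
  hex 10: (-4, 2, 2)
  hex 11: (-4, 3, 1)
  hex 12: (-4, 4, 0)
  hex 13: (-5, 5, 0)
  hex 14: (-6, 6, 0)
  hex 15: (-7, 7, 0)
  hex 16: (-8, 8, 0)
  hex 17: (-9, 8, 1)
  hex 18: (-10, 8, 2)
  hex 19: (-11, 8, 3)
  hex 20: (-12, 8, 4)
  hex 21: (-12, 7, 5)
  hex 22: (-12, 6, 6)
  hex 23: (-12, 5, 7)
Sorted: 24 hexes.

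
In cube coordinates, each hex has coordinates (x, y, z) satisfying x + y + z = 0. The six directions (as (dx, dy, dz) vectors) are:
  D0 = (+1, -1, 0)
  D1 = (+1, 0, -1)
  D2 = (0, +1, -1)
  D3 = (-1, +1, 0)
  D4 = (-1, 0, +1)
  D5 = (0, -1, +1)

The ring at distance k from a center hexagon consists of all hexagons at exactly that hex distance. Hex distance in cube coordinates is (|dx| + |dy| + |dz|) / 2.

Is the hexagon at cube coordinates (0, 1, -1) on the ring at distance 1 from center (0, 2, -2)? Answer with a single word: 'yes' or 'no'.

Answer: yes

Derivation:
|px - cx| = |0 - 0| = 0
|py - cy| = |1 - 2| = 1
|pz - cz| = |-1 - (-2)| = 1
distance = (0+1+1)/2 = 2/2 = 1
radius = 1; distance == radius -> yes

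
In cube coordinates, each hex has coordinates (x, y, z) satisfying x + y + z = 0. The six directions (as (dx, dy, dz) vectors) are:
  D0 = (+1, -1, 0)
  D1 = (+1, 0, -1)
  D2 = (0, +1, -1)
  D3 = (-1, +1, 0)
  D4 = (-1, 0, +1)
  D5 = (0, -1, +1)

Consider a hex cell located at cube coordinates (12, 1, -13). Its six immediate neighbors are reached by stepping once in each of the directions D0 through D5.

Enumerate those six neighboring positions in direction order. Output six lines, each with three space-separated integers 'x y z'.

Center: (12, 1, -13). Add each direction:
  D0: (12, 1, -13) + (1, -1, 0) = (13, 0, -13)
  D1: (12, 1, -13) + (1, 0, -1) = (13, 1, -14)
  D2: (12, 1, -13) + (0, 1, -1) = (12, 2, -14)
  D3: (12, 1, -13) + (-1, 1, 0) = (11, 2, -13)
  D4: (12, 1, -13) + (-1, 0, 1) = (11, 1, -12)
  D5: (12, 1, -13) + (0, -1, 1) = (12, 0, -12)

Answer: 13 0 -13
13 1 -14
12 2 -14
11 2 -13
11 1 -12
12 0 -12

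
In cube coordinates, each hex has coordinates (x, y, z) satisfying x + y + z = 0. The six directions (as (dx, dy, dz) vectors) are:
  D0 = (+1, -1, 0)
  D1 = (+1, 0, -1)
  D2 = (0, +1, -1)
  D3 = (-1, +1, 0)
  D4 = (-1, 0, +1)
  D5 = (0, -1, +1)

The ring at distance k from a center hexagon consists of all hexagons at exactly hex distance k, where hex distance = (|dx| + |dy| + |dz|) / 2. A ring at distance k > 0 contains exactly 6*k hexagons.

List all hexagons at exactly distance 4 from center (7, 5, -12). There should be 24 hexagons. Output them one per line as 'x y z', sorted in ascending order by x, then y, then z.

Walk ring at distance 4 from (7, 5, -12):
Start at center + D4*4 = (3, 5, -8)
  hex 0: (3, 5, -8)
  hex 1: (4, 4, -8)
  hex 2: (5, 3, -8)
  hex 3: (6, 2, -8)
  hex 4: (7, 1, -8)
  hex 5: (8, 1, -9)
  hex 6: (9, 1, -10)
  hex 7: (10, 1, -11)
  hex 8: (11, 1, -12)
  hex 9: (11, 2, -13)
  hex 10: (11, 3, -14)
  hex 11: (11, 4, -15)
  hex 12: (11, 5, -16)
  hex 13: (10, 6, -16)
  hex 14: (9, 7, -16)
  hex 15: (8, 8, -16)
  hex 16: (7, 9, -16)
  hex 17: (6, 9, -15)
  hex 18: (5, 9, -14)
  hex 19: (4, 9, -13)
  hex 20: (3, 9, -12)
  hex 21: (3, 8, -11)
  hex 22: (3, 7, -10)
  hex 23: (3, 6, -9)
Sorted: 24 hexes.

Answer: 3 5 -8
3 6 -9
3 7 -10
3 8 -11
3 9 -12
4 4 -8
4 9 -13
5 3 -8
5 9 -14
6 2 -8
6 9 -15
7 1 -8
7 9 -16
8 1 -9
8 8 -16
9 1 -10
9 7 -16
10 1 -11
10 6 -16
11 1 -12
11 2 -13
11 3 -14
11 4 -15
11 5 -16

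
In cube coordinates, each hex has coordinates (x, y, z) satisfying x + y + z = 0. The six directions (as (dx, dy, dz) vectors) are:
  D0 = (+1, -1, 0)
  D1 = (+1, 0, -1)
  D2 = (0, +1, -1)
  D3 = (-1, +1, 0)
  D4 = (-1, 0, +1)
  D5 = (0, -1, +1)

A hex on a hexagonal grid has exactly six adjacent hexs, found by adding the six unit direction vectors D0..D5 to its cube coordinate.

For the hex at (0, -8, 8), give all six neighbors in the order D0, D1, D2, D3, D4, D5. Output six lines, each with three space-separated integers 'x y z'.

Center: (0, -8, 8). Add each direction:
  D0: (0, -8, 8) + (1, -1, 0) = (1, -9, 8)
  D1: (0, -8, 8) + (1, 0, -1) = (1, -8, 7)
  D2: (0, -8, 8) + (0, 1, -1) = (0, -7, 7)
  D3: (0, -8, 8) + (-1, 1, 0) = (-1, -7, 8)
  D4: (0, -8, 8) + (-1, 0, 1) = (-1, -8, 9)
  D5: (0, -8, 8) + (0, -1, 1) = (0, -9, 9)

Answer: 1 -9 8
1 -8 7
0 -7 7
-1 -7 8
-1 -8 9
0 -9 9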